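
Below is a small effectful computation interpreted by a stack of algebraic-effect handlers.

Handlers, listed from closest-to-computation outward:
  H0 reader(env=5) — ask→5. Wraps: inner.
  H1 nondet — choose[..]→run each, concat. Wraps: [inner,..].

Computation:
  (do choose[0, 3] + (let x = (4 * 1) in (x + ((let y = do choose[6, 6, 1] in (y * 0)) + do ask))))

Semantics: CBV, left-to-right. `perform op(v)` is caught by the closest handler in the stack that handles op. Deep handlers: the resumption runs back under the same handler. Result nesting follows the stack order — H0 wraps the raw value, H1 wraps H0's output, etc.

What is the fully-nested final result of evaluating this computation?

Answer: [9, 9, 9, 12, 12, 12]

Working:
choose[0, 3] @ H1
  branch[0] choose=0:
    choose[6, 6, 1] @ H1
      branch[0] choose=6:
        ask @ H0 ⇒ 5
        H0 returns 9
        H1 returns [9]
      branch[1] choose=6:
        ask @ H0 ⇒ 5
        H0 returns 9
        H1 returns [9]
      branch[2] choose=1:
        ask @ H0 ⇒ 5
        H0 returns 9
        H1 returns [9]
  branch[1] choose=3:
    choose[6, 6, 1] @ H1
      branch[0] choose=6:
        ask @ H0 ⇒ 5
        H0 returns 12
        H1 returns [12]
      branch[1] choose=6:
        ask @ H0 ⇒ 5
        H0 returns 12
        H1 returns [12]
      branch[2] choose=1:
        ask @ H0 ⇒ 5
        H0 returns 12
        H1 returns [12]
= [9, 9, 9, 12, 12, 12]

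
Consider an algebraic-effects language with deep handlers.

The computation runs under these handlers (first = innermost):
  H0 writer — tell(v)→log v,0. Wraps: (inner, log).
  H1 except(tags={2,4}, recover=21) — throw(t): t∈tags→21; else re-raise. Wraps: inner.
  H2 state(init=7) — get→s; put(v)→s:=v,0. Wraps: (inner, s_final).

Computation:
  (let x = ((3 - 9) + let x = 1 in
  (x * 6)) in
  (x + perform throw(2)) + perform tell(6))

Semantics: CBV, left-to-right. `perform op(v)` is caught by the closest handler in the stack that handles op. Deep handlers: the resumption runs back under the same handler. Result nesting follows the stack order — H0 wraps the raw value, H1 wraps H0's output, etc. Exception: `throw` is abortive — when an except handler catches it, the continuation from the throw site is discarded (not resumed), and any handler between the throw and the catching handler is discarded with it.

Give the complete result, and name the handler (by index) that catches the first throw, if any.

Answer: (21, 7) ; first throw caught by: H1

Evaluation trace:
throw(2) @ H1 caught ⇒ 21
H2 returns (21, 7)
= (21, 7)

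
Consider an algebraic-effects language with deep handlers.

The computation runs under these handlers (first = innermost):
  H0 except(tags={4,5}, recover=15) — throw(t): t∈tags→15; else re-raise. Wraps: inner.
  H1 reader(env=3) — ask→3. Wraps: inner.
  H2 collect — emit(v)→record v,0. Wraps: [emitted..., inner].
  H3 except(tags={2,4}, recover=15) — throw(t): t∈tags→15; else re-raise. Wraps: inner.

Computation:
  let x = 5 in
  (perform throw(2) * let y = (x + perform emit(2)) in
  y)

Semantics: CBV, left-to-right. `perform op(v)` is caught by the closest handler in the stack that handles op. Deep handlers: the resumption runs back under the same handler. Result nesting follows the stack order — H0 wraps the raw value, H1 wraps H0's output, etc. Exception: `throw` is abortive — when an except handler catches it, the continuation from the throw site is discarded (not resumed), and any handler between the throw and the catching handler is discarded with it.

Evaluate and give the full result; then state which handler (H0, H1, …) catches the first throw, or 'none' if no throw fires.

Working:
throw(2) @ H0 re-raised
throw(2) @ H3 caught ⇒ 15
= 15

Answer: 15 ; first throw caught by: H3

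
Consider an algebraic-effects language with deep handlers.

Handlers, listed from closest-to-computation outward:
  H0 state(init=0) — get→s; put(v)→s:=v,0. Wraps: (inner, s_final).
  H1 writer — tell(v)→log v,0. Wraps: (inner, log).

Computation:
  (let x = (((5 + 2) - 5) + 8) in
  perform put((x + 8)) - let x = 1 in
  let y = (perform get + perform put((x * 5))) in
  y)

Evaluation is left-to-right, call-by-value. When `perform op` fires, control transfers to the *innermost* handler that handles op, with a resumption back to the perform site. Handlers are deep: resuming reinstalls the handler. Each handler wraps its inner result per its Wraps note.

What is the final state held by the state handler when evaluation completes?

Answer: 5

Step-by-step:
put(18) @ H0 ⇒ s:=18
get @ H0 ⇒ 18
put(5) @ H0 ⇒ s:=5
H0 returns (-18, 5)
H1 returns ((-18, 5), ())
= ((-18, 5), ())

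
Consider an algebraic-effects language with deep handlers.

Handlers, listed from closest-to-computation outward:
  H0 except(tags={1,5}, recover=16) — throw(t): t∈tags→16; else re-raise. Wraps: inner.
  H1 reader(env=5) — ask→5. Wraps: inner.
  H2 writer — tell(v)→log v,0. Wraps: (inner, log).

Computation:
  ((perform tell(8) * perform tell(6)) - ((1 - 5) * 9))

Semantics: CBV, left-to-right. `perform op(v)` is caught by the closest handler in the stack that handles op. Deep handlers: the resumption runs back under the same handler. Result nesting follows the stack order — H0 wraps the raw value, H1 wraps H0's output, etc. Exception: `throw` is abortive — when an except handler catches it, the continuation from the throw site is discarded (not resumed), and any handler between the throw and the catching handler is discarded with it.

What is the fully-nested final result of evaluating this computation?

Answer: (36, (8, 6))

Evaluation trace:
tell(8) @ H2 ⇒ log+=8
tell(6) @ H2 ⇒ log+=6
H0 returns 36
H1 returns 36
H2 returns (36, (8, 6))
= (36, (8, 6))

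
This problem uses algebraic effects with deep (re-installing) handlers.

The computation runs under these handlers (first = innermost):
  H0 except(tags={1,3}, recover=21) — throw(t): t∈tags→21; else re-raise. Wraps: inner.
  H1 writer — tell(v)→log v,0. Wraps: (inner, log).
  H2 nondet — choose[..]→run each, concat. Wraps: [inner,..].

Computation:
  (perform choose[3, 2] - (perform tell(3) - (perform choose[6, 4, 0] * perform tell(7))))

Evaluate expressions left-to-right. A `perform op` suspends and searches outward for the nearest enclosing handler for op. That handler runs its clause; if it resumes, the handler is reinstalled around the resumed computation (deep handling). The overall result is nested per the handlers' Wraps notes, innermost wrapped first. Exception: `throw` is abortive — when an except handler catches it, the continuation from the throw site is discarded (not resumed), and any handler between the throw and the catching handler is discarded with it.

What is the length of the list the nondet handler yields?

Working:
choose[3, 2] @ H2
  branch[0] choose=3:
    tell(3) @ H1 ⇒ log+=3
    choose[6, 4, 0] @ H2
      branch[0] choose=6:
        tell(7) @ H1 ⇒ log+=7
        H0 returns 3
        H1 returns (3, (3, 7))
        H2 returns [(3, (3, 7))]
      branch[1] choose=4:
        tell(7) @ H1 ⇒ log+=7
        H0 returns 3
        H1 returns (3, (3, 7))
        H2 returns [(3, (3, 7))]
      branch[2] choose=0:
        tell(7) @ H1 ⇒ log+=7
        H0 returns 3
        H1 returns (3, (3, 7))
        H2 returns [(3, (3, 7))]
  branch[1] choose=2:
    tell(3) @ H1 ⇒ log+=3
    choose[6, 4, 0] @ H2
      branch[0] choose=6:
        tell(7) @ H1 ⇒ log+=7
        H0 returns 2
        H1 returns (2, (3, 7))
        H2 returns [(2, (3, 7))]
      branch[1] choose=4:
        tell(7) @ H1 ⇒ log+=7
        H0 returns 2
        H1 returns (2, (3, 7))
        H2 returns [(2, (3, 7))]
      branch[2] choose=0:
        tell(7) @ H1 ⇒ log+=7
        H0 returns 2
        H1 returns (2, (3, 7))
        H2 returns [(2, (3, 7))]
= [(3, (3, 7)), (3, (3, 7)), (3, (3, 7)), (2, (3, 7)), (2, (3, 7)), (2, (3, 7))]

Answer: 6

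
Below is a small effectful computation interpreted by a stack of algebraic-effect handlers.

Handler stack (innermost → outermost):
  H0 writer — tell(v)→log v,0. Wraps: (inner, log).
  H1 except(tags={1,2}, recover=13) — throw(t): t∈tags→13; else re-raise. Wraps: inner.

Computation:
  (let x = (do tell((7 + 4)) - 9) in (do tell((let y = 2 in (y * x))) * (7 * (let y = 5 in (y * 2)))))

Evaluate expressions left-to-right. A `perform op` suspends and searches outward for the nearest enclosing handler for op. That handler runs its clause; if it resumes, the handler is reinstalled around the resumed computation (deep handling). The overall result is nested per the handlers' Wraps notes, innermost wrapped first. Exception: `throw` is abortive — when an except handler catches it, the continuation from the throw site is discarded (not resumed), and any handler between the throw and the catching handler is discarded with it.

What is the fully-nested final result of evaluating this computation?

Answer: (0, (11, -18))

Evaluation trace:
tell(11) @ H0 ⇒ log+=11
tell(-18) @ H0 ⇒ log+=-18
H0 returns (0, (11, -18))
H1 returns (0, (11, -18))
= (0, (11, -18))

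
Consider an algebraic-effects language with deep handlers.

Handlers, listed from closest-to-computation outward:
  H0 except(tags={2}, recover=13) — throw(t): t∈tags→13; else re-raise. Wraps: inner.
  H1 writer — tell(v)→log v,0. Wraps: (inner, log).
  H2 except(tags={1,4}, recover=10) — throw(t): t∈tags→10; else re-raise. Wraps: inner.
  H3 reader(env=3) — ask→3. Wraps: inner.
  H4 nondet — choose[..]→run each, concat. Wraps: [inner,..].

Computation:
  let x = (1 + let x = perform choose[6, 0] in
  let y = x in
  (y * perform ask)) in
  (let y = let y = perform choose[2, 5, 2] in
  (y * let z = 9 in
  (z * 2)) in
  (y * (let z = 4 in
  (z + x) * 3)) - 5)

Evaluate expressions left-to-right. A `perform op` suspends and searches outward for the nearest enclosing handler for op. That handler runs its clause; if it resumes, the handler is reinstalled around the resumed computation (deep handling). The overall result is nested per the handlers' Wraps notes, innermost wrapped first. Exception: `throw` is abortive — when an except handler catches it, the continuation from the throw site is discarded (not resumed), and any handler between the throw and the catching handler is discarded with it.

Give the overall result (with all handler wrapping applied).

Answer: [(2479, ()), (6205, ()), (2479, ()), (535, ()), (1345, ()), (535, ())]

Evaluation trace:
choose[6, 0] @ H4
  branch[0] choose=6:
    ask @ H3 ⇒ 3
    choose[2, 5, 2] @ H4
      branch[0] choose=2:
        H0 returns 2479
        H1 returns (2479, ())
        H2 returns (2479, ())
        H3 returns (2479, ())
        H4 returns [(2479, ())]
      branch[1] choose=5:
        H0 returns 6205
        H1 returns (6205, ())
        H2 returns (6205, ())
        H3 returns (6205, ())
        H4 returns [(6205, ())]
      branch[2] choose=2:
        H0 returns 2479
        H1 returns (2479, ())
        H2 returns (2479, ())
        H3 returns (2479, ())
        H4 returns [(2479, ())]
  branch[1] choose=0:
    ask @ H3 ⇒ 3
    choose[2, 5, 2] @ H4
      branch[0] choose=2:
        H0 returns 535
        H1 returns (535, ())
        H2 returns (535, ())
        H3 returns (535, ())
        H4 returns [(535, ())]
      branch[1] choose=5:
        H0 returns 1345
        H1 returns (1345, ())
        H2 returns (1345, ())
        H3 returns (1345, ())
        H4 returns [(1345, ())]
      branch[2] choose=2:
        H0 returns 535
        H1 returns (535, ())
        H2 returns (535, ())
        H3 returns (535, ())
        H4 returns [(535, ())]
= [(2479, ()), (6205, ()), (2479, ()), (535, ()), (1345, ()), (535, ())]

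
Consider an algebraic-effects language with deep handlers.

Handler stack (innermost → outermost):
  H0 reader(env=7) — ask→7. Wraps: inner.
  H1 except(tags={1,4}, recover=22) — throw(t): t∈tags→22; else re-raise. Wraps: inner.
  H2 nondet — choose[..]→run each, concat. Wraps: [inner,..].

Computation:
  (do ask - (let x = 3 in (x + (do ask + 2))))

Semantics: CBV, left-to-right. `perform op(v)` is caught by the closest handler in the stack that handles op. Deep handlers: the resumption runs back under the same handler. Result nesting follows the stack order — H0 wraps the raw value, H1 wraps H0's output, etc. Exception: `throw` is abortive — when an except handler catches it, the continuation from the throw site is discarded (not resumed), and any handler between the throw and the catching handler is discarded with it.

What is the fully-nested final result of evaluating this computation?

Answer: [-5]

Step-by-step:
ask @ H0 ⇒ 7
ask @ H0 ⇒ 7
H0 returns -5
H1 returns -5
H2 returns [-5]
= [-5]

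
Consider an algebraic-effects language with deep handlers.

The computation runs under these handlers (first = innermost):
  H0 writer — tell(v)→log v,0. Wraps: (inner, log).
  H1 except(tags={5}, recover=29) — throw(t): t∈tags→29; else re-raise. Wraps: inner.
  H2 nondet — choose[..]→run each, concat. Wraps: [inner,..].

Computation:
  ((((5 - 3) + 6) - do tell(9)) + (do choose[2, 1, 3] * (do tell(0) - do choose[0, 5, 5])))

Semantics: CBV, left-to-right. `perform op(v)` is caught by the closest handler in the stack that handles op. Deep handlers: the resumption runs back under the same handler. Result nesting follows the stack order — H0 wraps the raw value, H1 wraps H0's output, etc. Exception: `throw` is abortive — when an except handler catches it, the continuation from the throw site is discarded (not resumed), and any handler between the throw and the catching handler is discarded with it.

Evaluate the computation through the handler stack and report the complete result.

Answer: [(8, (9, 0)), (-2, (9, 0)), (-2, (9, 0)), (8, (9, 0)), (3, (9, 0)), (3, (9, 0)), (8, (9, 0)), (-7, (9, 0)), (-7, (9, 0))]

Step-by-step:
tell(9) @ H0 ⇒ log+=9
choose[2, 1, 3] @ H2
  branch[0] choose=2:
    tell(0) @ H0 ⇒ log+=0
    choose[0, 5, 5] @ H2
      branch[0] choose=0:
        H0 returns (8, (9, 0))
        H1 returns (8, (9, 0))
        H2 returns [(8, (9, 0))]
      branch[1] choose=5:
        H0 returns (-2, (9, 0))
        H1 returns (-2, (9, 0))
        H2 returns [(-2, (9, 0))]
      branch[2] choose=5:
        H0 returns (-2, (9, 0))
        H1 returns (-2, (9, 0))
        H2 returns [(-2, (9, 0))]
  branch[1] choose=1:
    tell(0) @ H0 ⇒ log+=0
    choose[0, 5, 5] @ H2
      branch[0] choose=0:
        H0 returns (8, (9, 0))
        H1 returns (8, (9, 0))
        H2 returns [(8, (9, 0))]
      branch[1] choose=5:
        H0 returns (3, (9, 0))
        H1 returns (3, (9, 0))
        H2 returns [(3, (9, 0))]
      branch[2] choose=5:
        H0 returns (3, (9, 0))
        H1 returns (3, (9, 0))
        H2 returns [(3, (9, 0))]
  branch[2] choose=3:
    tell(0) @ H0 ⇒ log+=0
    choose[0, 5, 5] @ H2
      branch[0] choose=0:
        H0 returns (8, (9, 0))
        H1 returns (8, (9, 0))
        H2 returns [(8, (9, 0))]
      branch[1] choose=5:
        H0 returns (-7, (9, 0))
        H1 returns (-7, (9, 0))
        H2 returns [(-7, (9, 0))]
      branch[2] choose=5:
        H0 returns (-7, (9, 0))
        H1 returns (-7, (9, 0))
        H2 returns [(-7, (9, 0))]
= [(8, (9, 0)), (-2, (9, 0)), (-2, (9, 0)), (8, (9, 0)), (3, (9, 0)), (3, (9, 0)), (8, (9, 0)), (-7, (9, 0)), (-7, (9, 0))]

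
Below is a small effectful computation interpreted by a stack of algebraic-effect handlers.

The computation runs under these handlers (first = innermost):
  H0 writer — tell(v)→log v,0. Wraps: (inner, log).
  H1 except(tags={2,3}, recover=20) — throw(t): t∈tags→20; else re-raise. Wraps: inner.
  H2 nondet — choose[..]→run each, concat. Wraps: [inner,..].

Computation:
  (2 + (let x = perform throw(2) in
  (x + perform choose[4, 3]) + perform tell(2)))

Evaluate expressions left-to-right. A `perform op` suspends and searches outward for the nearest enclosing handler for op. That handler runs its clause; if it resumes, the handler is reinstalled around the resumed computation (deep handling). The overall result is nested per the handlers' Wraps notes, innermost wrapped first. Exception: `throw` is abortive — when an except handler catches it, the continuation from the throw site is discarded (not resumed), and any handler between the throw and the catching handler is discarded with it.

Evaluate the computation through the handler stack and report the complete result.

Evaluation trace:
throw(2) @ H1 caught ⇒ 20
H2 returns [20]
= [20]

Answer: [20]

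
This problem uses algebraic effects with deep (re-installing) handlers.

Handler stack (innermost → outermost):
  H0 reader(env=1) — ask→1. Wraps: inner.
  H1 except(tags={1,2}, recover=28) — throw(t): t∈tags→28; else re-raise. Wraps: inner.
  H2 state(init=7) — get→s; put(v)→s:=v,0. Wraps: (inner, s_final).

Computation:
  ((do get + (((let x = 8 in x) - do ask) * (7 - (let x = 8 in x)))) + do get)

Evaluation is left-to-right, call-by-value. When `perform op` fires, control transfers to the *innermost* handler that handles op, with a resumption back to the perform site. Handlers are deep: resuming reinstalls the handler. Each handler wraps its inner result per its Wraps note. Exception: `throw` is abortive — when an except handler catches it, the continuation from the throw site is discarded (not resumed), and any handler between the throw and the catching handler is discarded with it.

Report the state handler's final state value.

Working:
get @ H2 ⇒ 7
ask @ H0 ⇒ 1
get @ H2 ⇒ 7
H0 returns 7
H1 returns 7
H2 returns (7, 7)
= (7, 7)

Answer: 7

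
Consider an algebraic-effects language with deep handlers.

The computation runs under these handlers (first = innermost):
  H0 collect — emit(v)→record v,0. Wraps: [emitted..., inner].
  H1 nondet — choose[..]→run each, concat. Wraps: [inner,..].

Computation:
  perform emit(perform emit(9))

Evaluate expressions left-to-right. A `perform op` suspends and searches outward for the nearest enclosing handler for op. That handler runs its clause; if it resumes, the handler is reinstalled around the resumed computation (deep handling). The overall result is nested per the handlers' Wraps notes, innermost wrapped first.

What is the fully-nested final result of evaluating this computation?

Working:
emit(9) @ H0 ⇒ out+=9
emit(0) @ H0 ⇒ out+=0
H0 returns [9, 0, 0]
H1 returns [[9, 0, 0]]
= [[9, 0, 0]]

Answer: [[9, 0, 0]]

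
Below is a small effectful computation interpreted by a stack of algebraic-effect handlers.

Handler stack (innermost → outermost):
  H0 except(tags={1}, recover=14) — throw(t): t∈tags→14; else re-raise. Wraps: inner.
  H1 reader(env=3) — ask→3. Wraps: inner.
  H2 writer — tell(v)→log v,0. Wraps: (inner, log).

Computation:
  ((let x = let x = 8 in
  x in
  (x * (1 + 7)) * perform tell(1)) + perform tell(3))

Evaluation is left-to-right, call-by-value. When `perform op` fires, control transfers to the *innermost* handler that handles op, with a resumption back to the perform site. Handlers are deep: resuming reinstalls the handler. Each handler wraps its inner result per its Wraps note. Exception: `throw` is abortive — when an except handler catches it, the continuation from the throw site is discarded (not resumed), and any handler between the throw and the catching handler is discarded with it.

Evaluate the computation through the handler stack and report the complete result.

Working:
tell(1) @ H2 ⇒ log+=1
tell(3) @ H2 ⇒ log+=3
H0 returns 0
H1 returns 0
H2 returns (0, (1, 3))
= (0, (1, 3))

Answer: (0, (1, 3))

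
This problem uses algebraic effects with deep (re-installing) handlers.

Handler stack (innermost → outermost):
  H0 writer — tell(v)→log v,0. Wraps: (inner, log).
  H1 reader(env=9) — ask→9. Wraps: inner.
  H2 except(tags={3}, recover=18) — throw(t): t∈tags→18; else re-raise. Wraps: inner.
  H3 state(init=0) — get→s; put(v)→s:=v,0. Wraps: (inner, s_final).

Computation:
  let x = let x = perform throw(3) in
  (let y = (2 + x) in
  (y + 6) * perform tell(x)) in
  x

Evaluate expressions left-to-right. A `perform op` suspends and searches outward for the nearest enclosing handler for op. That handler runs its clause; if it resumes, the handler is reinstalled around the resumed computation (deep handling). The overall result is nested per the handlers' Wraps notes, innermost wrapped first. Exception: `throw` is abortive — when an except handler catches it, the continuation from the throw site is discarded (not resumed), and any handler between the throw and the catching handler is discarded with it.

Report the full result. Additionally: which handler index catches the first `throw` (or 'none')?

Answer: (18, 0) ; first throw caught by: H2

Step-by-step:
throw(3) @ H2 caught ⇒ 18
H3 returns (18, 0)
= (18, 0)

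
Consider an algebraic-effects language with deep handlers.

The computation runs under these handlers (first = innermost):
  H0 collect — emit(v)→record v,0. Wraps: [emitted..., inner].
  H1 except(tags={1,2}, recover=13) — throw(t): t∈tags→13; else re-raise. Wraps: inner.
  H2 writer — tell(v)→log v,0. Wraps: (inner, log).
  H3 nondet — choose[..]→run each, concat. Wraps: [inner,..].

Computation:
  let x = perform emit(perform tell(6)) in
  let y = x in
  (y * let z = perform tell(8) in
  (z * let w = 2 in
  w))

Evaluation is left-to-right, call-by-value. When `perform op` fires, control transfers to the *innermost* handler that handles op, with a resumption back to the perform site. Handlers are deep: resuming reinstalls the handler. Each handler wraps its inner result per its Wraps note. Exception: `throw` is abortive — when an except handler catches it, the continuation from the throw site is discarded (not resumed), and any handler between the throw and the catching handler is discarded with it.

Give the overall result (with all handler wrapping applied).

Evaluation trace:
tell(6) @ H2 ⇒ log+=6
emit(0) @ H0 ⇒ out+=0
tell(8) @ H2 ⇒ log+=8
H0 returns [0, 0]
H1 returns [0, 0]
H2 returns ([0, 0], (6, 8))
H3 returns [([0, 0], (6, 8))]
= [([0, 0], (6, 8))]

Answer: [([0, 0], (6, 8))]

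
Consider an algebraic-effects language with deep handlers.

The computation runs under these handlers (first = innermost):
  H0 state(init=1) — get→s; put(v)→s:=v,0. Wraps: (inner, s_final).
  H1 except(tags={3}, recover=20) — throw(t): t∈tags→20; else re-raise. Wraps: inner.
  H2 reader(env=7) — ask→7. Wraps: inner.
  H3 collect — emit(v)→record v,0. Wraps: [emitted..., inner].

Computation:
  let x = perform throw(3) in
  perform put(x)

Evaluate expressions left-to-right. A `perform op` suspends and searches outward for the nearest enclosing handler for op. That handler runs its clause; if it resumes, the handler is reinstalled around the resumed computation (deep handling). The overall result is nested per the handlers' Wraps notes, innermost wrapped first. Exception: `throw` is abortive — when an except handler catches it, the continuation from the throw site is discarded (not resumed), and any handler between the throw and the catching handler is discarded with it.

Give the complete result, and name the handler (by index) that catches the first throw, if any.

Answer: [20] ; first throw caught by: H1

Evaluation trace:
throw(3) @ H1 caught ⇒ 20
H2 returns 20
H3 returns [20]
= [20]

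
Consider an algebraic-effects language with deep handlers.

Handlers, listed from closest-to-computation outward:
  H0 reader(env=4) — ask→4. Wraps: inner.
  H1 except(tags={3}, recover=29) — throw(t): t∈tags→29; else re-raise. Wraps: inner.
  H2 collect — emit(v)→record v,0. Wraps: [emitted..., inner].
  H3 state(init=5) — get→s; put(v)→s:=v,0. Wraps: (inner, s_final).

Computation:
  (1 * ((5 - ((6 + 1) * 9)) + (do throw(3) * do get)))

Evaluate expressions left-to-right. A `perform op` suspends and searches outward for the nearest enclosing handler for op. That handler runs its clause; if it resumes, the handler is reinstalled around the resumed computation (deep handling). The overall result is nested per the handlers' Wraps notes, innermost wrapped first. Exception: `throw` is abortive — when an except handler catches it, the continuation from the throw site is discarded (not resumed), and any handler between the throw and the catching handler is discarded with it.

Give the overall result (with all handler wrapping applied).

Answer: ([29], 5)

Step-by-step:
throw(3) @ H1 caught ⇒ 29
H2 returns [29]
H3 returns ([29], 5)
= ([29], 5)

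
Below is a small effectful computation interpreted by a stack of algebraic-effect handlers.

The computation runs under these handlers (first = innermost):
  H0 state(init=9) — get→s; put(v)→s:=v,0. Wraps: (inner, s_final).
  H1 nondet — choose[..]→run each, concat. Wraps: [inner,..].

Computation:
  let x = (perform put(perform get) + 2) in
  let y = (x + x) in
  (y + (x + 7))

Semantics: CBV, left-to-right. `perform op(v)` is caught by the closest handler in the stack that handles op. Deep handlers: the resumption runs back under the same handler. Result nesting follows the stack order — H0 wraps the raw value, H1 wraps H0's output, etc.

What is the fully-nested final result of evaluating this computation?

Evaluation trace:
get @ H0 ⇒ 9
put(9) @ H0 ⇒ s:=9
H0 returns (13, 9)
H1 returns [(13, 9)]
= [(13, 9)]

Answer: [(13, 9)]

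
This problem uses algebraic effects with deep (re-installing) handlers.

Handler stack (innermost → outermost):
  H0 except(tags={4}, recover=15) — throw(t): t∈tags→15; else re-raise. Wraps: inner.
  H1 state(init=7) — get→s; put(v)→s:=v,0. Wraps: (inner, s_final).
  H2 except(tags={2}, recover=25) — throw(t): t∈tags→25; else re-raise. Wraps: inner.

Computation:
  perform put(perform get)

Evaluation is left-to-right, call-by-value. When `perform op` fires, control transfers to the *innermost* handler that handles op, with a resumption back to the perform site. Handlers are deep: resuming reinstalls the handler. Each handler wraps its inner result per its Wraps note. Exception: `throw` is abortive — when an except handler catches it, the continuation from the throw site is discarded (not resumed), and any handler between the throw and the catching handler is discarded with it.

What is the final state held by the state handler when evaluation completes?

Answer: 7

Evaluation trace:
get @ H1 ⇒ 7
put(7) @ H1 ⇒ s:=7
H0 returns 0
H1 returns (0, 7)
H2 returns (0, 7)
= (0, 7)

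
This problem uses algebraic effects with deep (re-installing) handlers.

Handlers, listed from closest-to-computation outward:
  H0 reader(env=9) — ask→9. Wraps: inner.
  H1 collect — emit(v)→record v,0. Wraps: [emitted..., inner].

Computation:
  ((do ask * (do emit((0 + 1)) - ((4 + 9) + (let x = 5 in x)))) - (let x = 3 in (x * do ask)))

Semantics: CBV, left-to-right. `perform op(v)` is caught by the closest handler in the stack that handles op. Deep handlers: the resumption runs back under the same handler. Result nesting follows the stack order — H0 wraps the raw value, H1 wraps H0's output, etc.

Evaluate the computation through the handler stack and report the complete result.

Working:
ask @ H0 ⇒ 9
emit(1) @ H1 ⇒ out+=1
ask @ H0 ⇒ 9
H0 returns -189
H1 returns [1, -189]
= [1, -189]

Answer: [1, -189]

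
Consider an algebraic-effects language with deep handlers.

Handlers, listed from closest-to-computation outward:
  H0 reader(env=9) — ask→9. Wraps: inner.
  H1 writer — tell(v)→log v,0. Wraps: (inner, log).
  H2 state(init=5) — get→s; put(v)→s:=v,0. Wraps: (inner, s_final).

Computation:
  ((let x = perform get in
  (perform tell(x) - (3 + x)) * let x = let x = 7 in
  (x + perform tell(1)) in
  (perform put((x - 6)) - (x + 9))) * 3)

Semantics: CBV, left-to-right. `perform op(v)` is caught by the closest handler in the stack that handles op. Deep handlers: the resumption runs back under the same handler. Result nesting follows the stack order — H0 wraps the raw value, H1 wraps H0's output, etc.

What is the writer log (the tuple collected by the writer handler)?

Answer: (5, 1)

Evaluation trace:
get @ H2 ⇒ 5
tell(5) @ H1 ⇒ log+=5
tell(1) @ H1 ⇒ log+=1
put(1) @ H2 ⇒ s:=1
H0 returns 384
H1 returns (384, (5, 1))
H2 returns ((384, (5, 1)), 1)
= ((384, (5, 1)), 1)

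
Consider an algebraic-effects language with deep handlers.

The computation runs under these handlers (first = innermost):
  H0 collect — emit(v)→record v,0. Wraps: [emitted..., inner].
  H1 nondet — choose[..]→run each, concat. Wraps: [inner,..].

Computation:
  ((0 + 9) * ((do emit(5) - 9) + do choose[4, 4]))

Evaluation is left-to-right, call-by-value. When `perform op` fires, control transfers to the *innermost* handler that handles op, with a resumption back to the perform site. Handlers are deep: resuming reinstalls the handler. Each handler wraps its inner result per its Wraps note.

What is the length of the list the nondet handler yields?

Answer: 2

Working:
emit(5) @ H0 ⇒ out+=5
choose[4, 4] @ H1
  branch[0] choose=4:
    H0 returns [5, -45]
    H1 returns [[5, -45]]
  branch[1] choose=4:
    H0 returns [5, -45]
    H1 returns [[5, -45]]
= [[5, -45], [5, -45]]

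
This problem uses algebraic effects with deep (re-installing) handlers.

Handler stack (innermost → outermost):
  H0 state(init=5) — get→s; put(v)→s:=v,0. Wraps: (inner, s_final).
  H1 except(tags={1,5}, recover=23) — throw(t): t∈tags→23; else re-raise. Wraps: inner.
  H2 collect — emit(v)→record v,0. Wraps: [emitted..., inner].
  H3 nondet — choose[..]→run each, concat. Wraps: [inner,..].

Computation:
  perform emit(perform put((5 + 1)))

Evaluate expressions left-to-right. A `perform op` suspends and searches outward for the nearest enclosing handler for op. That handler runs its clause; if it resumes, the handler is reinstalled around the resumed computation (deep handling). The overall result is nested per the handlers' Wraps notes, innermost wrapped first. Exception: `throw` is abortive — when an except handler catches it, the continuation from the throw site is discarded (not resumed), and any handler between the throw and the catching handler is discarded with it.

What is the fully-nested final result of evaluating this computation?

Working:
put(6) @ H0 ⇒ s:=6
emit(0) @ H2 ⇒ out+=0
H0 returns (0, 6)
H1 returns (0, 6)
H2 returns [0, (0, 6)]
H3 returns [[0, (0, 6)]]
= [[0, (0, 6)]]

Answer: [[0, (0, 6)]]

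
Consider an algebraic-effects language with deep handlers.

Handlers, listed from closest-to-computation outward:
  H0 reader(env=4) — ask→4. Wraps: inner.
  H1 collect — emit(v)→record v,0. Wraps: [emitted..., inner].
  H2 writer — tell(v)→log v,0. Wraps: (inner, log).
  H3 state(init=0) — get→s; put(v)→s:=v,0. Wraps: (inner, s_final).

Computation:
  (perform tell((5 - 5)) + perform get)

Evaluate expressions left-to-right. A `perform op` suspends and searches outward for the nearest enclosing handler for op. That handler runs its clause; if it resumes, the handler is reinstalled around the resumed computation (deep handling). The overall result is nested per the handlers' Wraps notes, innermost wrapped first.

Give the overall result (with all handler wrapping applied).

Answer: (([0], (0)), 0)

Evaluation trace:
tell(0) @ H2 ⇒ log+=0
get @ H3 ⇒ 0
H0 returns 0
H1 returns [0]
H2 returns ([0], (0))
H3 returns (([0], (0)), 0)
= (([0], (0)), 0)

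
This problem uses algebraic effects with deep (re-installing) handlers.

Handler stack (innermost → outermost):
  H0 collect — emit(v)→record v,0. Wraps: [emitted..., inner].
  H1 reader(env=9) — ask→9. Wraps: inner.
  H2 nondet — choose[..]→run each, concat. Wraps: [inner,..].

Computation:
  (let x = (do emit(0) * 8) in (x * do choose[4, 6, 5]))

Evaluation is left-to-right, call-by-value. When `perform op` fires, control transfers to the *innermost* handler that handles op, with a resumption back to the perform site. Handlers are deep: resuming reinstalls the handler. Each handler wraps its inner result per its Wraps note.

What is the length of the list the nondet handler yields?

Working:
emit(0) @ H0 ⇒ out+=0
choose[4, 6, 5] @ H2
  branch[0] choose=4:
    H0 returns [0, 0]
    H1 returns [0, 0]
    H2 returns [[0, 0]]
  branch[1] choose=6:
    H0 returns [0, 0]
    H1 returns [0, 0]
    H2 returns [[0, 0]]
  branch[2] choose=5:
    H0 returns [0, 0]
    H1 returns [0, 0]
    H2 returns [[0, 0]]
= [[0, 0], [0, 0], [0, 0]]

Answer: 3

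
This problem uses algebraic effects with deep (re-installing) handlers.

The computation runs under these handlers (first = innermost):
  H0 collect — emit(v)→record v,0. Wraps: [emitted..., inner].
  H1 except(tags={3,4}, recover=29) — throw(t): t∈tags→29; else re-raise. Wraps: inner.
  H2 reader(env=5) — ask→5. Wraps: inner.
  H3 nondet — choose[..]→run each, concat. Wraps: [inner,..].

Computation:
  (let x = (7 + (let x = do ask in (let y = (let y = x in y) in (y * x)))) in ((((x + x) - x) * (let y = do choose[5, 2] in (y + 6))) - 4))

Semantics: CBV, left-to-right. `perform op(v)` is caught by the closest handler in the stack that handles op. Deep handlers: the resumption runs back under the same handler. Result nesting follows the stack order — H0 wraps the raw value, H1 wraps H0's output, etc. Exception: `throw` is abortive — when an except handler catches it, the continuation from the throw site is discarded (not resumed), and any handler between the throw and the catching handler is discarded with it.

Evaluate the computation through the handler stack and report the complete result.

Answer: [[348], [252]]

Evaluation trace:
ask @ H2 ⇒ 5
choose[5, 2] @ H3
  branch[0] choose=5:
    H0 returns [348]
    H1 returns [348]
    H2 returns [348]
    H3 returns [[348]]
  branch[1] choose=2:
    H0 returns [252]
    H1 returns [252]
    H2 returns [252]
    H3 returns [[252]]
= [[348], [252]]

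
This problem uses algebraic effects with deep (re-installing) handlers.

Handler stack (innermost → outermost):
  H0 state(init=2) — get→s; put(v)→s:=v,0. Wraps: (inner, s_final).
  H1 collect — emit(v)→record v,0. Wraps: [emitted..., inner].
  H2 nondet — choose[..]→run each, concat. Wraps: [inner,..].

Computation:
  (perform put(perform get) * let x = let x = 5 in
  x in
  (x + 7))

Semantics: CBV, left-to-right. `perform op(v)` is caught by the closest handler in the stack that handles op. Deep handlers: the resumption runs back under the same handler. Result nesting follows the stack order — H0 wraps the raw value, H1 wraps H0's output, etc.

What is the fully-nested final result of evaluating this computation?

Answer: [[(0, 2)]]

Evaluation trace:
get @ H0 ⇒ 2
put(2) @ H0 ⇒ s:=2
H0 returns (0, 2)
H1 returns [(0, 2)]
H2 returns [[(0, 2)]]
= [[(0, 2)]]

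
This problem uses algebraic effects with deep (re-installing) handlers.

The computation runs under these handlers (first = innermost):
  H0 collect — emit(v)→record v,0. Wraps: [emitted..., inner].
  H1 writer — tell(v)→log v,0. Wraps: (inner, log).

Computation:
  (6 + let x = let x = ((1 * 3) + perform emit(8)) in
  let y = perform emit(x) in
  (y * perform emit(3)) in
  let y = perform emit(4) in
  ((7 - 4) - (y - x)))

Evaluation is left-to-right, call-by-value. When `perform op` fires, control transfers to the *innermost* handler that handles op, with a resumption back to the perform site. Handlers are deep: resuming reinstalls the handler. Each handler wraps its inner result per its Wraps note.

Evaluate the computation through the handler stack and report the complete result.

Working:
emit(8) @ H0 ⇒ out+=8
emit(3) @ H0 ⇒ out+=3
emit(3) @ H0 ⇒ out+=3
emit(4) @ H0 ⇒ out+=4
H0 returns [8, 3, 3, 4, 9]
H1 returns ([8, 3, 3, 4, 9], ())
= ([8, 3, 3, 4, 9], ())

Answer: ([8, 3, 3, 4, 9], ())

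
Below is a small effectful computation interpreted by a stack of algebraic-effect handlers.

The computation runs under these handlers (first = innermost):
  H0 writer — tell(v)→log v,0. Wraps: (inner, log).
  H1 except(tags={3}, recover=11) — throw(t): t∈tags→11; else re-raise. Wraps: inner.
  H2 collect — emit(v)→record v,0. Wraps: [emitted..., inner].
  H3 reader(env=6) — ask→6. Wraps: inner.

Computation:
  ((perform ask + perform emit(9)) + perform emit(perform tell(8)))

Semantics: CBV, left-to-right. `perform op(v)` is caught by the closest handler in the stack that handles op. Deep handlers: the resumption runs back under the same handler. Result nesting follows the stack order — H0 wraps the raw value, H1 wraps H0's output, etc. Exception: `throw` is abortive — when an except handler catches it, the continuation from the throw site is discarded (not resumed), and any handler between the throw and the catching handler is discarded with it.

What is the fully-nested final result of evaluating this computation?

Step-by-step:
ask @ H3 ⇒ 6
emit(9) @ H2 ⇒ out+=9
tell(8) @ H0 ⇒ log+=8
emit(0) @ H2 ⇒ out+=0
H0 returns (6, (8))
H1 returns (6, (8))
H2 returns [9, 0, (6, (8))]
H3 returns [9, 0, (6, (8))]
= [9, 0, (6, (8))]

Answer: [9, 0, (6, (8))]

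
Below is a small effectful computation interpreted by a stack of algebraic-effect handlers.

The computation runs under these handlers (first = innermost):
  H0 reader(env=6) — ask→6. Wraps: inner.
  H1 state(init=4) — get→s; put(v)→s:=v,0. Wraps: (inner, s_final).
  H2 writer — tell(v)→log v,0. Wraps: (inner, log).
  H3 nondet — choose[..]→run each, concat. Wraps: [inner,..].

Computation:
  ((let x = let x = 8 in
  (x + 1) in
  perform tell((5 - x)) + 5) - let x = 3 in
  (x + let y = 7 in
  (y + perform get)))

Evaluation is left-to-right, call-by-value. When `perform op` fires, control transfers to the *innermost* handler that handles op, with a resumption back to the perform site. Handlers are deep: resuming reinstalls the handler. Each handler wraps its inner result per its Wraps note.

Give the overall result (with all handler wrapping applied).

Working:
tell(-4) @ H2 ⇒ log+=-4
get @ H1 ⇒ 4
H0 returns -9
H1 returns (-9, 4)
H2 returns ((-9, 4), (-4))
H3 returns [((-9, 4), (-4))]
= [((-9, 4), (-4))]

Answer: [((-9, 4), (-4))]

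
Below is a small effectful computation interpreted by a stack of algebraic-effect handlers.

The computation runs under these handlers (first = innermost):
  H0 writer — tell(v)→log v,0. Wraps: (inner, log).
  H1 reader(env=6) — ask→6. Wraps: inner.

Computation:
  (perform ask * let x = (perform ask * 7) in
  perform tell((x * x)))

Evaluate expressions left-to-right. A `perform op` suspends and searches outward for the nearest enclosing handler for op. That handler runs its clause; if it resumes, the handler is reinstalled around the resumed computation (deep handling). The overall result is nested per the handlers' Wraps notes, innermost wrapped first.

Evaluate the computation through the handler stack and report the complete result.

Answer: (0, (1764))

Working:
ask @ H1 ⇒ 6
ask @ H1 ⇒ 6
tell(1764) @ H0 ⇒ log+=1764
H0 returns (0, (1764))
H1 returns (0, (1764))
= (0, (1764))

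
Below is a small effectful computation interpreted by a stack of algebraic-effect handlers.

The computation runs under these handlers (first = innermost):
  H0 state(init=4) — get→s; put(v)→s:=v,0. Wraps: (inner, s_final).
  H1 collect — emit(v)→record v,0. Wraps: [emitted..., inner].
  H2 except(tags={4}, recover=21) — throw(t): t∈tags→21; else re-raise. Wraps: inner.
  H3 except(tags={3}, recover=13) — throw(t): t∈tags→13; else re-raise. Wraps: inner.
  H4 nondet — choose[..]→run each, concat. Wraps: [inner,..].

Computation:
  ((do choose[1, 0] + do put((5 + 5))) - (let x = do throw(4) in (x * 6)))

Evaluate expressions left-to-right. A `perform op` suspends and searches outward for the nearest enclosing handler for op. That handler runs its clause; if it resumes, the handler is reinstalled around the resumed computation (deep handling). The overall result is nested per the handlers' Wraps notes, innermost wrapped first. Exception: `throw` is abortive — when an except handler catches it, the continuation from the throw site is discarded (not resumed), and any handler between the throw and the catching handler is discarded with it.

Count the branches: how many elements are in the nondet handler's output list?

Evaluation trace:
choose[1, 0] @ H4
  branch[0] choose=1:
    put(10) @ H0 ⇒ s:=10
    throw(4) @ H2 caught ⇒ 21
    H3 returns 21
    H4 returns [21]
  branch[1] choose=0:
    put(10) @ H0 ⇒ s:=10
    throw(4) @ H2 caught ⇒ 21
    H3 returns 21
    H4 returns [21]
= [21, 21]

Answer: 2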